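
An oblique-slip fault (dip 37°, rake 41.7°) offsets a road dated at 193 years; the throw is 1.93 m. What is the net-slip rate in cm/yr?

dip-slip = throw / sin(dip) = 1.93 / sin(37°) = 3.207 m
net slip = dip-slip / sin(rake) = 3.207 / sin(41.7°) = 4.821 m
rate = 4.821 m / 193 years = 0.0250 m/yr = 2.50 cm/yr

2.50 cm/yr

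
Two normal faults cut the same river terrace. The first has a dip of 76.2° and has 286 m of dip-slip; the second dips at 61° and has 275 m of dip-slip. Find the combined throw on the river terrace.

throw_A = 286 × sin(76.2°) = 277.7 m
throw_B = 275 × sin(61°) = 240.5 m
total = 277.7 + 240.5 = 518 m

518 m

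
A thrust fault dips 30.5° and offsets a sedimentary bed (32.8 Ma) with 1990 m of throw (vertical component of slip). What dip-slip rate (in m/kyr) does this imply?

0.120 m/kyr

dip-slip = throw / sin(dip) = 1990 m / sin(30.5°) = 3921 m
rate = 3921 m / 32.8 Ma = 0.000120 m/yr = 0.120 m/kyr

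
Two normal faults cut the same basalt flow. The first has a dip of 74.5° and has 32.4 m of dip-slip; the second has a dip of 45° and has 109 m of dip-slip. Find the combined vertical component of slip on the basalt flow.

throw_A = 32.4 × sin(74.5°) = 31.22 m
throw_B = 109 × sin(45°) = 77.07 m
total = 31.22 + 77.07 = 108 m

108 m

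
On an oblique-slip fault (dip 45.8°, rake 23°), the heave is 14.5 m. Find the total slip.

53.2 m

dip-slip = heave / cos(dip) = 14.5 / cos(45.8°) = 20.80 m
net slip = dip-slip / sin(rake) = 20.80 / sin(23°) = 53.2 m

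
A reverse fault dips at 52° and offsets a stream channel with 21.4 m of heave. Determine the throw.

throw = heave × tan(dip) = 21.4 × tan(52°) = 27.4 m

27.4 m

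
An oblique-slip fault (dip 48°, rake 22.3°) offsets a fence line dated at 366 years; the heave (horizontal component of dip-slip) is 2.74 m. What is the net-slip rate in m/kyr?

29.5 m/kyr

dip-slip = heave / cos(dip) = 2.74 / cos(48°) = 4.095 m
net slip = dip-slip / sin(rake) = 4.095 / sin(22.3°) = 10.79 m
rate = 10.79 m / 366 years = 0.0295 m/yr = 29.5 m/kyr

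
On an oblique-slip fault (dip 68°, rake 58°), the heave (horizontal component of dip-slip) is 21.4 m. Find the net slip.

dip-slip = heave / cos(dip) = 21.4 / cos(68°) = 57.13 m
net slip = dip-slip / sin(rake) = 57.13 / sin(58°) = 67.4 m

67.4 m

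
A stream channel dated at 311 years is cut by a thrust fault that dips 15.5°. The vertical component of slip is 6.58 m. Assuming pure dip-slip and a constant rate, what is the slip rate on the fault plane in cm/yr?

dip-slip = throw / sin(dip) = 6.58 m / sin(15.5°) = 24.62 m
rate = 24.62 m / 311 years = 0.0792 m/yr = 7.92 cm/yr

7.92 cm/yr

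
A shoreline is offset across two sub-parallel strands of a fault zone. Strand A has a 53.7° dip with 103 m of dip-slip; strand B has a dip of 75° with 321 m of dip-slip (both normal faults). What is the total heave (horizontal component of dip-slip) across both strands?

144 m

heave_A = 103 × cos(53.7°) = 60.98 m
heave_B = 321 × cos(75°) = 83.08 m
total = 60.98 + 83.08 = 144 m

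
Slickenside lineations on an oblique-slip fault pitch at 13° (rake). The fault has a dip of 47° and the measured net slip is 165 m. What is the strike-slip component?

161 m

strike-slip = net slip × cos(rake) = 165 m × cos(13°) = 161 m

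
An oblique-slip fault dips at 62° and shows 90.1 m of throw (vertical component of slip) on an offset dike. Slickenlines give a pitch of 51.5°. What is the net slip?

130 m

dip-slip = throw / sin(dip) = 90.1 / sin(62°) = 102 m
net slip = dip-slip / sin(rake) = 102 / sin(51.5°) = 130 m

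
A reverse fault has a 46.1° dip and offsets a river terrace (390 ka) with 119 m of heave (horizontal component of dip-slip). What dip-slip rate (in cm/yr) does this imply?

dip-slip = heave / cos(dip) = 119 m / cos(46.1°) = 171.6 m
rate = 171.6 m / 390 ka = 0.000440 m/yr = 0.0440 cm/yr

0.0440 cm/yr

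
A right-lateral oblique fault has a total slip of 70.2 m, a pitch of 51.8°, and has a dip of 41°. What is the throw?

dip-slip = net slip × sin(rake) = 70.2 m × sin(51.8°) = 55.17 m
throw = dip-slip × sin(dip) = 55.17 × sin(41°) = 36.2 m

36.2 m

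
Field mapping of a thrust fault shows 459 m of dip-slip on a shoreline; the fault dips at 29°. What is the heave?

heave = dip-slip × cos(dip) = 459 m × cos(29°) = 401 m

401 m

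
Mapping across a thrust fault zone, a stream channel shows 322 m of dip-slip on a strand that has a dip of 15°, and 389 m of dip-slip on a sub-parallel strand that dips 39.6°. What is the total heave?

611 m

heave_A = 322 × cos(15°) = 311 m
heave_B = 389 × cos(39.6°) = 299.7 m
total = 311 + 299.7 = 611 m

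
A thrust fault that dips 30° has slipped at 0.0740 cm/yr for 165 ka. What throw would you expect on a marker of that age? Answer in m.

61 m

dip-slip = rate × time = 0.0740 cm/yr × 165 ka = 122.1 m
throw = dip-slip × sin(dip) = 122.1 × sin(30°) = 61 m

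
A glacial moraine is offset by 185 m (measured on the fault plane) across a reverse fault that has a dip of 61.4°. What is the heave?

heave = dip-slip × cos(dip) = 185 m × cos(61.4°) = 88.6 m

88.6 m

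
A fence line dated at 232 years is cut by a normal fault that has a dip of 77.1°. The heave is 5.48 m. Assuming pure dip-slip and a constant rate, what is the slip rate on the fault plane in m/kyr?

dip-slip = heave / cos(dip) = 5.48 m / cos(77.1°) = 24.55 m
rate = 24.55 m / 232 years = 0.106 m/yr = 106 m/kyr

106 m/kyr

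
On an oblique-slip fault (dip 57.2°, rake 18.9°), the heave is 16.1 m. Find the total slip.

dip-slip = heave / cos(dip) = 16.1 / cos(57.2°) = 29.72 m
net slip = dip-slip / sin(rake) = 29.72 / sin(18.9°) = 91.8 m

91.8 m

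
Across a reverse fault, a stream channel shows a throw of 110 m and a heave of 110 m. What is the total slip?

net slip = √(throw² + heave²) = √(110² + 110²) = 156 m

156 m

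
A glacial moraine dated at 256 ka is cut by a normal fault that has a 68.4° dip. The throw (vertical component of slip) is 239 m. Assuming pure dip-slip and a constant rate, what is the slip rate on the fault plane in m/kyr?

1 m/kyr

dip-slip = throw / sin(dip) = 239 m / sin(68.4°) = 257.1 m
rate = 257.1 m / 256 ka = 0.00100 m/yr = 1 m/kyr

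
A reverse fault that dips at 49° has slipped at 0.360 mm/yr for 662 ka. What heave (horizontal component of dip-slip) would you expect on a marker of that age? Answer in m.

dip-slip = rate × time = 0.360 mm/yr × 662 ka = 238.3 m
heave = dip-slip × cos(dip) = 238.3 × cos(49°) = 156 m

156 m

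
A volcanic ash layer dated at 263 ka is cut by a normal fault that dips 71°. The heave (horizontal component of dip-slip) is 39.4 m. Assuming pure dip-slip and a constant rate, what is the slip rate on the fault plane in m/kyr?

0.460 m/kyr

dip-slip = heave / cos(dip) = 39.4 m / cos(71°) = 121 m
rate = 121 m / 263 ka = 0.000460 m/yr = 0.460 m/kyr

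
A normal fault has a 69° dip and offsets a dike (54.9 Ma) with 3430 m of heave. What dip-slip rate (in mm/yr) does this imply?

dip-slip = heave / cos(dip) = 3430 m / cos(69°) = 9571 m
rate = 9571 m / 54.9 Ma = 0.000174 m/yr = 0.174 mm/yr

0.174 mm/yr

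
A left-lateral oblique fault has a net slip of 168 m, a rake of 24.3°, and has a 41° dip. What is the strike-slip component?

153 m

strike-slip = net slip × cos(rake) = 168 m × cos(24.3°) = 153 m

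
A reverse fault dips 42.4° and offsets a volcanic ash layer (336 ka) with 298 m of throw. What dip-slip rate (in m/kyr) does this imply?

dip-slip = throw / sin(dip) = 298 m / sin(42.4°) = 441.9 m
rate = 441.9 m / 336 ka = 0.00132 m/yr = 1.32 m/kyr

1.32 m/kyr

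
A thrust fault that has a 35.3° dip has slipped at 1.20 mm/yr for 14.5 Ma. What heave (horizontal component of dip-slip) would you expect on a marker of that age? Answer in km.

14.2 km

dip-slip = rate × time = 1.20 mm/yr × 14.5 Ma = 17400 m
heave = dip-slip × cos(dip) = 17400 × cos(35.3°) = 14200 m = 14.2 km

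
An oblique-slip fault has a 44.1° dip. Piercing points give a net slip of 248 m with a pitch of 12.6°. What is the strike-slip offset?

strike-slip = net slip × cos(rake) = 248 m × cos(12.6°) = 242 m

242 m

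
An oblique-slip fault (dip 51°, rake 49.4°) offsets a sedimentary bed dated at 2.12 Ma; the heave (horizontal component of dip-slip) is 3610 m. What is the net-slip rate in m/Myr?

3560 m/Myr

dip-slip = heave / cos(dip) = 3610 / cos(51°) = 5736 m
net slip = dip-slip / sin(rake) = 5736 / sin(49.4°) = 7555 m
rate = 7555 m / 2.12 Ma = 0.00356 m/yr = 3560 m/Myr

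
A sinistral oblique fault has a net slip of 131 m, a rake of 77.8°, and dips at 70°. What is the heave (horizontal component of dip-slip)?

dip-slip = net slip × sin(rake) = 131 m × sin(77.8°) = 128 m
heave = dip-slip × cos(dip) = 128 × cos(70°) = 43.8 m

43.8 m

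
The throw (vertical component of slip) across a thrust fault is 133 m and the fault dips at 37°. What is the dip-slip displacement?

221 m

dip-slip = throw / sin(dip) = 133 / sin(37°) = 221 m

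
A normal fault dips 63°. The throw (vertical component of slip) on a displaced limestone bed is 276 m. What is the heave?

heave = throw / tan(dip) = 276 / tan(63°) = 141 m

141 m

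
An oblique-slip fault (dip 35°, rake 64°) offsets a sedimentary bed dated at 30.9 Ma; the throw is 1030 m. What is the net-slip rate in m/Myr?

64.7 m/Myr

dip-slip = throw / sin(dip) = 1030 / sin(35°) = 1796 m
net slip = dip-slip / sin(rake) = 1796 / sin(64°) = 1998 m
rate = 1998 m / 30.9 Ma = 0.0000647 m/yr = 64.7 m/Myr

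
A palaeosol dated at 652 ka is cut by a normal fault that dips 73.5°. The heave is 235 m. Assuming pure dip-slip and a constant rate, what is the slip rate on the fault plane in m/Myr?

1270 m/Myr

dip-slip = heave / cos(dip) = 235 m / cos(73.5°) = 827.4 m
rate = 827.4 m / 652 ka = 0.00127 m/yr = 1270 m/Myr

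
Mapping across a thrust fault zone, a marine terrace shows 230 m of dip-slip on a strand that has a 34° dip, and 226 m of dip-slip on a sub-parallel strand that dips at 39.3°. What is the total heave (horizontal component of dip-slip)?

heave_A = 230 × cos(34°) = 190.7 m
heave_B = 226 × cos(39.3°) = 174.9 m
total = 190.7 + 174.9 = 366 m

366 m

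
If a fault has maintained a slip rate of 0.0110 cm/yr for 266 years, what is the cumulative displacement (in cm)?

2.93 cm

slip = rate × time = 0.0110 cm/yr × 266 years = 0.0293 m = 2.93 cm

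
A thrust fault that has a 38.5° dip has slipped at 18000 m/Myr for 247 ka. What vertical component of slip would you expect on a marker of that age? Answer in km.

dip-slip = rate × time = 18000 m/Myr × 247 ka = 4446 m
throw = dip-slip × sin(dip) = 4446 × sin(38.5°) = 2770 m = 2.77 km

2.77 km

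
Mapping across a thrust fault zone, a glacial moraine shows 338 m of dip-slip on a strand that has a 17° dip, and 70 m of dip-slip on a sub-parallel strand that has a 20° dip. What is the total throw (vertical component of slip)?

123 m

throw_A = 338 × sin(17°) = 98.82 m
throw_B = 70 × sin(20°) = 23.94 m
total = 98.82 + 23.94 = 123 m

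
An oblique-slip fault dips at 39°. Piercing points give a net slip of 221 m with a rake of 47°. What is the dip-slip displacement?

162 m

dip-slip = net slip × sin(rake) = 221 m × sin(47°) = 162 m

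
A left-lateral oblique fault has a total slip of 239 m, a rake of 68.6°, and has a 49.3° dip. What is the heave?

dip-slip = net slip × sin(rake) = 239 m × sin(68.6°) = 222.5 m
heave = dip-slip × cos(dip) = 222.5 × cos(49.3°) = 145 m

145 m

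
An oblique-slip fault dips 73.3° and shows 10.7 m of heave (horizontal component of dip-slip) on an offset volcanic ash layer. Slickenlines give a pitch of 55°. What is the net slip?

45.5 m

dip-slip = heave / cos(dip) = 10.7 / cos(73.3°) = 37.24 m
net slip = dip-slip / sin(rake) = 37.24 / sin(55°) = 45.5 m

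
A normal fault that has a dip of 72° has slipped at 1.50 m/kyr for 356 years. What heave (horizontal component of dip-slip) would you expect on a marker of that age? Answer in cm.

dip-slip = rate × time = 1.50 m/kyr × 356 years = 0.5340 m
heave = dip-slip × cos(dip) = 0.5340 × cos(72°) = 0.165 m = 16.5 cm

16.5 cm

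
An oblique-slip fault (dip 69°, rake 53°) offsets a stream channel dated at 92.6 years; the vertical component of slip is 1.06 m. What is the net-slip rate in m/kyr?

dip-slip = throw / sin(dip) = 1.06 / sin(69°) = 1.135 m
net slip = dip-slip / sin(rake) = 1.135 / sin(53°) = 1.422 m
rate = 1.422 m / 92.6 years = 0.0154 m/yr = 15.4 m/kyr

15.4 m/kyr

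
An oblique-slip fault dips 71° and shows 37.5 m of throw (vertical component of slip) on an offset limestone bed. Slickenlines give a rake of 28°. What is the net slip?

dip-slip = throw / sin(dip) = 37.5 / sin(71°) = 39.66 m
net slip = dip-slip / sin(rake) = 39.66 / sin(28°) = 84.5 m

84.5 m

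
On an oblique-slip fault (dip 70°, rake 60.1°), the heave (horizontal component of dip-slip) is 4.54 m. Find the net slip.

dip-slip = heave / cos(dip) = 4.54 / cos(70°) = 13.27 m
net slip = dip-slip / sin(rake) = 13.27 / sin(60.1°) = 15.3 m

15.3 m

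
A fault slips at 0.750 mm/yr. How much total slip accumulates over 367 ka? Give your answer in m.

slip = rate × time = 0.750 mm/yr × 367 ka = 275 m

275 m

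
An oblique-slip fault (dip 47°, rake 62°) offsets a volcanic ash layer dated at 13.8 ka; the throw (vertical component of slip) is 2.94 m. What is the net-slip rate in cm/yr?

dip-slip = throw / sin(dip) = 2.94 / sin(47°) = 4.020 m
net slip = dip-slip / sin(rake) = 4.020 / sin(62°) = 4.553 m
rate = 4.553 m / 13.8 ka = 0.000330 m/yr = 0.0330 cm/yr

0.0330 cm/yr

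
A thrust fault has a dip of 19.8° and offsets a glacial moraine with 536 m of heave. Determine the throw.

193 m

throw = heave × tan(dip) = 536 × tan(19.8°) = 193 m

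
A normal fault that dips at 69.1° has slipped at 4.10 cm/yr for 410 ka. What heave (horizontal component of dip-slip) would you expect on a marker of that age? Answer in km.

6 km

dip-slip = rate × time = 4.10 cm/yr × 410 ka = 16810 m
heave = dip-slip × cos(dip) = 16810 × cos(69.1°) = 6000 m = 6 km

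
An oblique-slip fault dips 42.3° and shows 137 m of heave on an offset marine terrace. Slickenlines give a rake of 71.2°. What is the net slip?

196 m

dip-slip = heave / cos(dip) = 137 / cos(42.3°) = 185.2 m
net slip = dip-slip / sin(rake) = 185.2 / sin(71.2°) = 196 m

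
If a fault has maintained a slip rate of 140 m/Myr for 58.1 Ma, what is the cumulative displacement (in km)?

slip = rate × time = 140 m/Myr × 58.1 Ma = 8130 m = 8.13 km

8.13 km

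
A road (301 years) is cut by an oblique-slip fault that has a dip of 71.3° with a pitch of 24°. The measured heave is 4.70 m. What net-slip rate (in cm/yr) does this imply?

dip-slip = heave / cos(dip) = 4.70 / cos(71.3°) = 14.66 m
net slip = dip-slip / sin(rake) = 14.66 / sin(24°) = 36.04 m
rate = 36.04 m / 301 years = 0.120 m/yr = 12 cm/yr

12 cm/yr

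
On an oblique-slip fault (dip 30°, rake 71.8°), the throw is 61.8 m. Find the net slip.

dip-slip = throw / sin(dip) = 61.8 / sin(30°) = 123.6 m
net slip = dip-slip / sin(rake) = 123.6 / sin(71.8°) = 130 m

130 m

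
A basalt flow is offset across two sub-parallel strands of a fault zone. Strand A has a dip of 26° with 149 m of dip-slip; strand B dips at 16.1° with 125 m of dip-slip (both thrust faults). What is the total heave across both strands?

254 m

heave_A = 149 × cos(26°) = 133.9 m
heave_B = 125 × cos(16.1°) = 120.1 m
total = 133.9 + 120.1 = 254 m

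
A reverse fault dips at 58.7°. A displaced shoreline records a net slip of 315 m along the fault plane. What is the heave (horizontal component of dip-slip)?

164 m

heave = dip-slip × cos(dip) = 315 m × cos(58.7°) = 164 m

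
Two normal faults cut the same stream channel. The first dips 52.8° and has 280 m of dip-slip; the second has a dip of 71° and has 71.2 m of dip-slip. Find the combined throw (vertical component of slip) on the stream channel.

throw_A = 280 × sin(52.8°) = 223 m
throw_B = 71.2 × sin(71°) = 67.32 m
total = 223 + 67.32 = 290 m

290 m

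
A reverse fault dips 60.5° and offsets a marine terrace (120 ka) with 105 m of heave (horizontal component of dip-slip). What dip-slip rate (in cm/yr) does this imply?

dip-slip = heave / cos(dip) = 105 m / cos(60.5°) = 213.2 m
rate = 213.2 m / 120 ka = 0.00178 m/yr = 0.178 cm/yr

0.178 cm/yr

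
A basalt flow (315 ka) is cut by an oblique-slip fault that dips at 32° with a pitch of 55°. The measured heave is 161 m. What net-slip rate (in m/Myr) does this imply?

dip-slip = heave / cos(dip) = 161 / cos(32°) = 189.8 m
net slip = dip-slip / sin(rake) = 189.8 / sin(55°) = 231.8 m
rate = 231.8 m / 315 ka = 0.000736 m/yr = 736 m/Myr

736 m/Myr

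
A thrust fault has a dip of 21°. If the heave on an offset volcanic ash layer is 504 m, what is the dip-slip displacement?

540 m

dip-slip = heave / cos(dip) = 504 / cos(21°) = 540 m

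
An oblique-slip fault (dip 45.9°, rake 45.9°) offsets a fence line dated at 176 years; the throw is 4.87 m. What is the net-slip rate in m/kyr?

dip-slip = throw / sin(dip) = 4.87 / sin(45.9°) = 6.782 m
net slip = dip-slip / sin(rake) = 6.782 / sin(45.9°) = 9.443 m
rate = 9.443 m / 176 years = 0.0537 m/yr = 53.7 m/kyr

53.7 m/kyr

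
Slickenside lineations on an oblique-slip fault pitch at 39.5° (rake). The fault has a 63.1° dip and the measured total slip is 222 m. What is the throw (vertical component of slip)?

dip-slip = net slip × sin(rake) = 222 m × sin(39.5°) = 141.2 m
throw = dip-slip × sin(dip) = 141.2 × sin(63.1°) = 126 m

126 m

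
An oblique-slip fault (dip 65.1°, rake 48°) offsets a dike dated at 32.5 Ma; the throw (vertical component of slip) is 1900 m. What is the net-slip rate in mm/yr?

0.0867 mm/yr

dip-slip = throw / sin(dip) = 1900 / sin(65.1°) = 2095 m
net slip = dip-slip / sin(rake) = 2095 / sin(48°) = 2819 m
rate = 2819 m / 32.5 Ma = 0.0000867 m/yr = 0.0867 mm/yr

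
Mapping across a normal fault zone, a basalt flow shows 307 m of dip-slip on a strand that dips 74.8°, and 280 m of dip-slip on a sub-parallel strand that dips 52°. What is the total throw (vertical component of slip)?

throw_A = 307 × sin(74.8°) = 296.3 m
throw_B = 280 × sin(52°) = 220.6 m
total = 296.3 + 220.6 = 517 m

517 m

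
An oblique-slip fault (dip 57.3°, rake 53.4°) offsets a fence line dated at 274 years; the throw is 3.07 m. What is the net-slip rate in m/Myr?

16600 m/Myr

dip-slip = throw / sin(dip) = 3.07 / sin(57.3°) = 3.648 m
net slip = dip-slip / sin(rake) = 3.648 / sin(53.4°) = 4.544 m
rate = 4.544 m / 274 years = 0.0166 m/yr = 16600 m/Myr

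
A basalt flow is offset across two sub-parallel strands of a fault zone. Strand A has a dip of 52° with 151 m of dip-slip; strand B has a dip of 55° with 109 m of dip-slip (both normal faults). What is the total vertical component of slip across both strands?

throw_A = 151 × sin(52°) = 119 m
throw_B = 109 × sin(55°) = 89.29 m
total = 119 + 89.29 = 208 m

208 m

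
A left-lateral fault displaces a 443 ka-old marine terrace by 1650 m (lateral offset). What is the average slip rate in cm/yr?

rate = 1650 m / 443 ka = 0.00372 m/yr = 0.372 cm/yr

0.372 cm/yr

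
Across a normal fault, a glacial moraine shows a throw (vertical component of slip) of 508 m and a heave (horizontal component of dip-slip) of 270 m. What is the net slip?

net slip = √(throw² + heave²) = √(508² + 270²) = 575 m

575 m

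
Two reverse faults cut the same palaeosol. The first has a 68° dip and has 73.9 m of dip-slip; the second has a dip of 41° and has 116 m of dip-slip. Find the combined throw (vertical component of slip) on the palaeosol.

145 m

throw_A = 73.9 × sin(68°) = 68.52 m
throw_B = 116 × sin(41°) = 76.10 m
total = 68.52 + 76.10 = 145 m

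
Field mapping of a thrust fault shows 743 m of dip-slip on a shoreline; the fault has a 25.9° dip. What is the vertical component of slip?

325 m

throw = dip-slip × sin(dip) = 743 m × sin(25.9°) = 325 m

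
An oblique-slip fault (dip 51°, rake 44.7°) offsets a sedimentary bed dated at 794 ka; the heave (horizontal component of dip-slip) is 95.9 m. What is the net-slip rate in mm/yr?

0.273 mm/yr

dip-slip = heave / cos(dip) = 95.9 / cos(51°) = 152.4 m
net slip = dip-slip / sin(rake) = 152.4 / sin(44.7°) = 216.6 m
rate = 216.6 m / 794 ka = 0.000273 m/yr = 0.273 mm/yr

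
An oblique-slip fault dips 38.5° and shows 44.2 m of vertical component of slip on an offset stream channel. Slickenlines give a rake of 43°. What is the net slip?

dip-slip = throw / sin(dip) = 44.2 / sin(38.5°) = 71 m
net slip = dip-slip / sin(rake) = 71 / sin(43°) = 104 m

104 m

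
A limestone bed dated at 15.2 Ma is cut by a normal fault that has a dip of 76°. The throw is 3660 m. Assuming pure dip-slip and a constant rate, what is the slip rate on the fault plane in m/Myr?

dip-slip = throw / sin(dip) = 3660 m / sin(76°) = 3772 m
rate = 3772 m / 15.2 Ma = 0.000248 m/yr = 248 m/Myr

248 m/Myr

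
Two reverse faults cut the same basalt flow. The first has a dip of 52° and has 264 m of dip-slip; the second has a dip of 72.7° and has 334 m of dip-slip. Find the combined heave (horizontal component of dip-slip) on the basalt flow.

heave_A = 264 × cos(52°) = 162.5 m
heave_B = 334 × cos(72.7°) = 99.32 m
total = 162.5 + 99.32 = 262 m

262 m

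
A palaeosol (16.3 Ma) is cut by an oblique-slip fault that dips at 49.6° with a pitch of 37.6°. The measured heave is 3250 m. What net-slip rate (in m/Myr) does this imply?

dip-slip = heave / cos(dip) = 3250 / cos(49.6°) = 5015 m
net slip = dip-slip / sin(rake) = 5015 / sin(37.6°) = 8219 m
rate = 8219 m / 16.3 Ma = 0.000504 m/yr = 504 m/Myr

504 m/Myr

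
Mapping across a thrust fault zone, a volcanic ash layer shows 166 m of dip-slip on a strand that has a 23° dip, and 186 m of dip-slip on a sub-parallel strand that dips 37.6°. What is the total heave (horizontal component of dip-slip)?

300 m

heave_A = 166 × cos(23°) = 152.8 m
heave_B = 186 × cos(37.6°) = 147.4 m
total = 152.8 + 147.4 = 300 m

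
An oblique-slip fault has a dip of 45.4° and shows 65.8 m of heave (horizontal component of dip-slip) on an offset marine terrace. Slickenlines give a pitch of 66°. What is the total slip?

103 m

dip-slip = heave / cos(dip) = 65.8 / cos(45.4°) = 93.71 m
net slip = dip-slip / sin(rake) = 93.71 / sin(66°) = 103 m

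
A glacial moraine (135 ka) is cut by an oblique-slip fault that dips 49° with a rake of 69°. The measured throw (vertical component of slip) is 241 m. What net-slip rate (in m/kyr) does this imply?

dip-slip = throw / sin(dip) = 241 / sin(49°) = 319.3 m
net slip = dip-slip / sin(rake) = 319.3 / sin(69°) = 342 m
rate = 342 m / 135 ka = 0.00253 m/yr = 2.53 m/kyr

2.53 m/kyr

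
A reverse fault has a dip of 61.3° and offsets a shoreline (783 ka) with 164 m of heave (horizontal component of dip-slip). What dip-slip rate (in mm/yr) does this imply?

0.436 mm/yr

dip-slip = heave / cos(dip) = 164 m / cos(61.3°) = 341.5 m
rate = 341.5 m / 783 ka = 0.000436 m/yr = 0.436 mm/yr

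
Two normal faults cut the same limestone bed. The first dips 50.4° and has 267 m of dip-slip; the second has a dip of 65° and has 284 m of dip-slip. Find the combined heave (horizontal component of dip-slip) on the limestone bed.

heave_A = 267 × cos(50.4°) = 170.2 m
heave_B = 284 × cos(65°) = 120 m
total = 170.2 + 120 = 290 m

290 m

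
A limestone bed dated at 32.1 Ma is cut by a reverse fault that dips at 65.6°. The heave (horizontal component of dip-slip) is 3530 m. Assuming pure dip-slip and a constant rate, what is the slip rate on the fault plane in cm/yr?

dip-slip = heave / cos(dip) = 3530 m / cos(65.6°) = 8545 m
rate = 8545 m / 32.1 Ma = 0.000266 m/yr = 0.0266 cm/yr

0.0266 cm/yr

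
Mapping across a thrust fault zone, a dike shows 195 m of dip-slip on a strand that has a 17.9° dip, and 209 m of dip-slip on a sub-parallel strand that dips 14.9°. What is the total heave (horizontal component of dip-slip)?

388 m

heave_A = 195 × cos(17.9°) = 185.6 m
heave_B = 209 × cos(14.9°) = 202 m
total = 185.6 + 202 = 388 m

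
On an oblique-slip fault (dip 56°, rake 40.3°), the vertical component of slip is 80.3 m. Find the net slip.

150 m

dip-slip = throw / sin(dip) = 80.3 / sin(56°) = 96.86 m
net slip = dip-slip / sin(rake) = 96.86 / sin(40.3°) = 150 m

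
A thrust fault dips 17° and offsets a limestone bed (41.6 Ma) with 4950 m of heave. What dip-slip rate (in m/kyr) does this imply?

dip-slip = heave / cos(dip) = 4950 m / cos(17°) = 5176 m
rate = 5176 m / 41.6 Ma = 0.000124 m/yr = 0.124 m/kyr

0.124 m/kyr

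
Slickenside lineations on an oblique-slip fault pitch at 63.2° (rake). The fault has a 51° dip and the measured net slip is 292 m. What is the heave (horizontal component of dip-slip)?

164 m

dip-slip = net slip × sin(rake) = 292 m × sin(63.2°) = 260.6 m
heave = dip-slip × cos(dip) = 260.6 × cos(51°) = 164 m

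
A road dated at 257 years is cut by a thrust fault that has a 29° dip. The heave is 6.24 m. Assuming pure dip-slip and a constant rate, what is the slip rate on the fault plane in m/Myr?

27800 m/Myr

dip-slip = heave / cos(dip) = 6.24 m / cos(29°) = 7.135 m
rate = 7.135 m / 257 years = 0.0278 m/yr = 27800 m/Myr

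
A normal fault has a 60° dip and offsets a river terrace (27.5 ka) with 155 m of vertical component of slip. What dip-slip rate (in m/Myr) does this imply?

dip-slip = throw / sin(dip) = 155 m / sin(60°) = 179 m
rate = 179 m / 27.5 ka = 0.00651 m/yr = 6510 m/Myr

6510 m/Myr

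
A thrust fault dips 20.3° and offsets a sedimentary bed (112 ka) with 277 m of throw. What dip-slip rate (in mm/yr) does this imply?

dip-slip = throw / sin(dip) = 277 m / sin(20.3°) = 798.4 m
rate = 798.4 m / 112 ka = 0.00713 m/yr = 7.13 mm/yr

7.13 mm/yr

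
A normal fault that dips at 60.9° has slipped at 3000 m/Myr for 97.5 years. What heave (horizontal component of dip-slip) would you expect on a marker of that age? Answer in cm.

dip-slip = rate × time = 3000 m/Myr × 97.5 years = 0.2925 m
heave = dip-slip × cos(dip) = 0.2925 × cos(60.9°) = 0.142 m = 14.2 cm

14.2 cm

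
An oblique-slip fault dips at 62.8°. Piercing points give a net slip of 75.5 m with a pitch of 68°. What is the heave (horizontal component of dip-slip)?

dip-slip = net slip × sin(rake) = 75.5 m × sin(68°) = 70 m
heave = dip-slip × cos(dip) = 70 × cos(62.8°) = 32 m

32 m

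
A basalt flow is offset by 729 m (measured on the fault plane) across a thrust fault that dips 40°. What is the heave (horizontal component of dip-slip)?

heave = dip-slip × cos(dip) = 729 m × cos(40°) = 558 m

558 m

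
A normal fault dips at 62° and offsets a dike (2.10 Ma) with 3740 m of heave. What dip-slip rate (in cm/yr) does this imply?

0.379 cm/yr

dip-slip = heave / cos(dip) = 3740 m / cos(62°) = 7966 m
rate = 7966 m / 2.10 Ma = 0.00379 m/yr = 0.379 cm/yr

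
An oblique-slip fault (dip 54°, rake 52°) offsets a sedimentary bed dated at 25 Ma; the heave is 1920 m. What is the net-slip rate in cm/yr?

0.0166 cm/yr

dip-slip = heave / cos(dip) = 1920 / cos(54°) = 3266 m
net slip = dip-slip / sin(rake) = 3266 / sin(52°) = 4145 m
rate = 4145 m / 25 Ma = 0.000166 m/yr = 0.0166 cm/yr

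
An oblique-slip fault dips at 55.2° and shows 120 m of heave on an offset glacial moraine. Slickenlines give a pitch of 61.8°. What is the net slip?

dip-slip = heave / cos(dip) = 120 / cos(55.2°) = 210.3 m
net slip = dip-slip / sin(rake) = 210.3 / sin(61.8°) = 239 m

239 m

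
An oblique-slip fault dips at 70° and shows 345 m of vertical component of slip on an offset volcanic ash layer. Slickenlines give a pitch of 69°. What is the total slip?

393 m

dip-slip = throw / sin(dip) = 345 / sin(70°) = 367.1 m
net slip = dip-slip / sin(rake) = 367.1 / sin(69°) = 393 m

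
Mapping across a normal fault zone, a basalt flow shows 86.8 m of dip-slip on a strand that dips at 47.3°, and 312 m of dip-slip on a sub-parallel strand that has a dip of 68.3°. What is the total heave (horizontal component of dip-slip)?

heave_A = 86.8 × cos(47.3°) = 58.86 m
heave_B = 312 × cos(68.3°) = 115.4 m
total = 58.86 + 115.4 = 174 m

174 m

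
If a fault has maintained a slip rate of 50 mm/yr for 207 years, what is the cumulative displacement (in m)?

slip = rate × time = 50 mm/yr × 207 years = 10.4 m

10.4 m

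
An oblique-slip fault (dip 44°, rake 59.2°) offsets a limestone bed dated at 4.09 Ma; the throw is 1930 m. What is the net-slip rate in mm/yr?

0.791 mm/yr

dip-slip = throw / sin(dip) = 1930 / sin(44°) = 2778 m
net slip = dip-slip / sin(rake) = 2778 / sin(59.2°) = 3235 m
rate = 3235 m / 4.09 Ma = 0.000791 m/yr = 0.791 mm/yr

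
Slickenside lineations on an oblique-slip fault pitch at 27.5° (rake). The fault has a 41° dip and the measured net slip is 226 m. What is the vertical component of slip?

68.5 m

dip-slip = net slip × sin(rake) = 226 m × sin(27.5°) = 104.4 m
throw = dip-slip × sin(dip) = 104.4 × sin(41°) = 68.5 m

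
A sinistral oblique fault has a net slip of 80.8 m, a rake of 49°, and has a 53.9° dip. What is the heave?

35.9 m

dip-slip = net slip × sin(rake) = 80.8 m × sin(49°) = 60.98 m
heave = dip-slip × cos(dip) = 60.98 × cos(53.9°) = 35.9 m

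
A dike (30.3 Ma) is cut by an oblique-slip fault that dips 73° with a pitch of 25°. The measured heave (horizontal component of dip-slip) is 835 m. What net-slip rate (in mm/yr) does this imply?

dip-slip = heave / cos(dip) = 835 / cos(73°) = 2856 m
net slip = dip-slip / sin(rake) = 2856 / sin(25°) = 6758 m
rate = 6758 m / 30.3 Ma = 0.000223 m/yr = 0.223 mm/yr

0.223 mm/yr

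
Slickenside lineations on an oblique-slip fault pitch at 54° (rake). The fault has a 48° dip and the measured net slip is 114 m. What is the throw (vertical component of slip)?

dip-slip = net slip × sin(rake) = 114 m × sin(54°) = 92.23 m
throw = dip-slip × sin(dip) = 92.23 × sin(48°) = 68.5 m

68.5 m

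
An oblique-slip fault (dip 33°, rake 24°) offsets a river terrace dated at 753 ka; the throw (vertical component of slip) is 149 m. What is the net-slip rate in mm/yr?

dip-slip = throw / sin(dip) = 149 / sin(33°) = 273.6 m
net slip = dip-slip / sin(rake) = 273.6 / sin(24°) = 672.6 m
rate = 672.6 m / 753 ka = 0.000893 m/yr = 0.893 mm/yr

0.893 mm/yr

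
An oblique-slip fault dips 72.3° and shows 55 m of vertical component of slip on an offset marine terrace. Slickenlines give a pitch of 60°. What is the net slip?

66.7 m

dip-slip = throw / sin(dip) = 55 / sin(72.3°) = 57.73 m
net slip = dip-slip / sin(rake) = 57.73 / sin(60°) = 66.7 m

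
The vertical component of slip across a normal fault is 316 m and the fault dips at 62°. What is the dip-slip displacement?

dip-slip = throw / sin(dip) = 316 / sin(62°) = 358 m

358 m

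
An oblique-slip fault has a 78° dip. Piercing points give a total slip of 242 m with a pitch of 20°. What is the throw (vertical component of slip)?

dip-slip = net slip × sin(rake) = 242 m × sin(20°) = 82.77 m
throw = dip-slip × sin(dip) = 82.77 × sin(78°) = 81 m

81 m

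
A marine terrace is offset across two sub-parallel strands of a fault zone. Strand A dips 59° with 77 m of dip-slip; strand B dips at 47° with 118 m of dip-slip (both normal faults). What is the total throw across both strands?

throw_A = 77 × sin(59°) = 66 m
throw_B = 118 × sin(47°) = 86.30 m
total = 66 + 86.30 = 152 m

152 m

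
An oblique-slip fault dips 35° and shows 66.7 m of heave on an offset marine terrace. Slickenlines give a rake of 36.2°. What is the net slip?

138 m

dip-slip = heave / cos(dip) = 66.7 / cos(35°) = 81.43 m
net slip = dip-slip / sin(rake) = 81.43 / sin(36.2°) = 138 m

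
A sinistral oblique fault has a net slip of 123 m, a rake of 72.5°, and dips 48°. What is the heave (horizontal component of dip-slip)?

dip-slip = net slip × sin(rake) = 123 m × sin(72.5°) = 117.3 m
heave = dip-slip × cos(dip) = 117.3 × cos(48°) = 78.5 m

78.5 m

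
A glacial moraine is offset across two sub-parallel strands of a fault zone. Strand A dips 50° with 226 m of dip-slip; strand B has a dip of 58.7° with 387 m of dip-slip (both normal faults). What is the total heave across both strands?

346 m

heave_A = 226 × cos(50°) = 145.3 m
heave_B = 387 × cos(58.7°) = 201.1 m
total = 145.3 + 201.1 = 346 m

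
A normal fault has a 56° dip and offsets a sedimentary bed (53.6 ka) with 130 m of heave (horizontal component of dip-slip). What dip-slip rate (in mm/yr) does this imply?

dip-slip = heave / cos(dip) = 130 m / cos(56°) = 232.5 m
rate = 232.5 m / 53.6 ka = 0.00434 m/yr = 4.34 mm/yr

4.34 mm/yr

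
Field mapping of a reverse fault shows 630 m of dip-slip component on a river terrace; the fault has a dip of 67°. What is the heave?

heave = dip-slip × cos(dip) = 630 m × cos(67°) = 246 m

246 m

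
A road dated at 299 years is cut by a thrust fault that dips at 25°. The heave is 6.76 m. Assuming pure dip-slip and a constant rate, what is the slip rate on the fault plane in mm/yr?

dip-slip = heave / cos(dip) = 6.76 m / cos(25°) = 7.459 m
rate = 7.459 m / 299 years = 0.0249 m/yr = 24.9 mm/yr

24.9 mm/yr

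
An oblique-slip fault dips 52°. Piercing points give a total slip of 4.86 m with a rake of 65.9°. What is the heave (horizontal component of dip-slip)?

dip-slip = net slip × sin(rake) = 4.86 m × sin(65.9°) = 4.436 m
heave = dip-slip × cos(dip) = 4.436 × cos(52°) = 2.73 m

2.73 m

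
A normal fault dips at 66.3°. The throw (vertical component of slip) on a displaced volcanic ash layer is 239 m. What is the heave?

heave = throw / tan(dip) = 239 / tan(66.3°) = 105 m

105 m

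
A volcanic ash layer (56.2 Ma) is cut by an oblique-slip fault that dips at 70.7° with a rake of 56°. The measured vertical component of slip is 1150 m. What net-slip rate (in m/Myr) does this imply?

26.2 m/Myr

dip-slip = throw / sin(dip) = 1150 / sin(70.7°) = 1218 m
net slip = dip-slip / sin(rake) = 1218 / sin(56°) = 1470 m
rate = 1470 m / 56.2 Ma = 0.0000262 m/yr = 26.2 m/Myr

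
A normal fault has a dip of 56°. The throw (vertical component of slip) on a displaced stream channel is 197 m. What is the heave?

133 m

heave = throw / tan(dip) = 197 / tan(56°) = 133 m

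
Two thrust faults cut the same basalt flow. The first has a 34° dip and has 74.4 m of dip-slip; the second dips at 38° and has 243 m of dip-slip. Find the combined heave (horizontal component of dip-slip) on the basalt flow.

253 m

heave_A = 74.4 × cos(34°) = 61.68 m
heave_B = 243 × cos(38°) = 191.5 m
total = 61.68 + 191.5 = 253 m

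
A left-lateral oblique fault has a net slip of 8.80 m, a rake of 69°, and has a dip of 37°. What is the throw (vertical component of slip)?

dip-slip = net slip × sin(rake) = 8.80 m × sin(69°) = 8.216 m
throw = dip-slip × sin(dip) = 8.216 × sin(37°) = 4.94 m

4.94 m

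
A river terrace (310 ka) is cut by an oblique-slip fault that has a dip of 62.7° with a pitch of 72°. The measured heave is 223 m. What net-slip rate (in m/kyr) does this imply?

1.65 m/kyr

dip-slip = heave / cos(dip) = 223 / cos(62.7°) = 486.2 m
net slip = dip-slip / sin(rake) = 486.2 / sin(72°) = 511.2 m
rate = 511.2 m / 310 ka = 0.00165 m/yr = 1.65 m/kyr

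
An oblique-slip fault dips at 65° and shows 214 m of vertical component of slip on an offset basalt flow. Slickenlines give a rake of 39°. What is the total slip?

375 m

dip-slip = throw / sin(dip) = 214 / sin(65°) = 236.1 m
net slip = dip-slip / sin(rake) = 236.1 / sin(39°) = 375 m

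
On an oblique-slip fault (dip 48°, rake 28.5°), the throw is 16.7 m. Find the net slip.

dip-slip = throw / sin(dip) = 16.7 / sin(48°) = 22.47 m
net slip = dip-slip / sin(rake) = 22.47 / sin(28.5°) = 47.1 m

47.1 m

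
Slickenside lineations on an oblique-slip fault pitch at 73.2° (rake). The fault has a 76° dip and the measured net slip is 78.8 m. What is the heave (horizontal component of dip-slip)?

18.2 m

dip-slip = net slip × sin(rake) = 78.8 m × sin(73.2°) = 75.44 m
heave = dip-slip × cos(dip) = 75.44 × cos(76°) = 18.2 m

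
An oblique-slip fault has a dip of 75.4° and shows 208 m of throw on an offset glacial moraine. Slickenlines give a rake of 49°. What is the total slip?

dip-slip = throw / sin(dip) = 208 / sin(75.4°) = 214.9 m
net slip = dip-slip / sin(rake) = 214.9 / sin(49°) = 285 m

285 m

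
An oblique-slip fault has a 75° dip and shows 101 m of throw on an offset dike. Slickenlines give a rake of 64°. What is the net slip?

116 m

dip-slip = throw / sin(dip) = 101 / sin(75°) = 104.6 m
net slip = dip-slip / sin(rake) = 104.6 / sin(64°) = 116 m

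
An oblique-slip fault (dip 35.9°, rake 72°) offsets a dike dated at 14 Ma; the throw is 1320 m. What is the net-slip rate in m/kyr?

dip-slip = throw / sin(dip) = 1320 / sin(35.9°) = 2251 m
net slip = dip-slip / sin(rake) = 2251 / sin(72°) = 2367 m
rate = 2367 m / 14 Ma = 0.000169 m/yr = 0.169 m/kyr

0.169 m/kyr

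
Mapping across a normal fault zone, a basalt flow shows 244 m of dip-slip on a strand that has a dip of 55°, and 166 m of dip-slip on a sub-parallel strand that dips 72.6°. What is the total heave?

190 m

heave_A = 244 × cos(55°) = 140 m
heave_B = 166 × cos(72.6°) = 49.64 m
total = 140 + 49.64 = 190 m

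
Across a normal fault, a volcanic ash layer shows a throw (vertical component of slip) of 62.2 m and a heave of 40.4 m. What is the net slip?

net slip = √(throw² + heave²) = √(62.2² + 40.4²) = 74.2 m

74.2 m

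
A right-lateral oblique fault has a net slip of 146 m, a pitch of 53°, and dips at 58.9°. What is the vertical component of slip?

dip-slip = net slip × sin(rake) = 146 m × sin(53°) = 116.6 m
throw = dip-slip × sin(dip) = 116.6 × sin(58.9°) = 99.8 m

99.8 m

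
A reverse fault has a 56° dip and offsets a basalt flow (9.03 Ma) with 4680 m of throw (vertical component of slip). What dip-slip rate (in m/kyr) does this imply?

dip-slip = throw / sin(dip) = 4680 m / sin(56°) = 5645 m
rate = 5645 m / 9.03 Ma = 0.000625 m/yr = 0.625 m/kyr

0.625 m/kyr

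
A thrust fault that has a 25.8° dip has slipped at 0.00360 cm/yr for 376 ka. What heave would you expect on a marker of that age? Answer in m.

12.2 m

dip-slip = rate × time = 0.00360 cm/yr × 376 ka = 13.54 m
heave = dip-slip × cos(dip) = 13.54 × cos(25.8°) = 12.2 m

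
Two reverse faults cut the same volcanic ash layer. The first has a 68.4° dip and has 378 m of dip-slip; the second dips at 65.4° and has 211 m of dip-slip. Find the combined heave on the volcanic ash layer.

heave_A = 378 × cos(68.4°) = 139.2 m
heave_B = 211 × cos(65.4°) = 87.84 m
total = 139.2 + 87.84 = 227 m

227 m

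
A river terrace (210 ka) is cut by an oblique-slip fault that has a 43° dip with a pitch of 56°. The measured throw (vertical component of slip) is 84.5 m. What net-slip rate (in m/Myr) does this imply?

dip-slip = throw / sin(dip) = 84.5 / sin(43°) = 123.9 m
net slip = dip-slip / sin(rake) = 123.9 / sin(56°) = 149.5 m
rate = 149.5 m / 210 ka = 0.000712 m/yr = 712 m/Myr

712 m/Myr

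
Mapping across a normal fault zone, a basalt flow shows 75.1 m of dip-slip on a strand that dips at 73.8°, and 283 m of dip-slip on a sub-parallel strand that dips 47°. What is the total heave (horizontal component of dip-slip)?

214 m

heave_A = 75.1 × cos(73.8°) = 20.95 m
heave_B = 283 × cos(47°) = 193 m
total = 20.95 + 193 = 214 m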